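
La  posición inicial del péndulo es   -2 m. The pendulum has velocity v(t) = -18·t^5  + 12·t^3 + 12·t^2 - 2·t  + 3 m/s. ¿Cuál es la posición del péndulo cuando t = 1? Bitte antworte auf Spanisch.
Para resolver esto, necesitamos tomar 1 integral de nuestra ecuación de la velocidad v(t) = -18·t^5 + 12·t^3 + 12·t^2 - 2·t + 3. La antiderivada de la velocidad, con x(0) = -2, da la posición: x(t) = -3·t^6 + 3·t^4 + 4·t^3 - t^2 + 3·t - 2. De la ecuación de la posición x(t) = -3·t^6 + 3·t^4 + 4·t^3 - t^2 + 3·t - 2, sustituimos t = 1 para obtener x = 4.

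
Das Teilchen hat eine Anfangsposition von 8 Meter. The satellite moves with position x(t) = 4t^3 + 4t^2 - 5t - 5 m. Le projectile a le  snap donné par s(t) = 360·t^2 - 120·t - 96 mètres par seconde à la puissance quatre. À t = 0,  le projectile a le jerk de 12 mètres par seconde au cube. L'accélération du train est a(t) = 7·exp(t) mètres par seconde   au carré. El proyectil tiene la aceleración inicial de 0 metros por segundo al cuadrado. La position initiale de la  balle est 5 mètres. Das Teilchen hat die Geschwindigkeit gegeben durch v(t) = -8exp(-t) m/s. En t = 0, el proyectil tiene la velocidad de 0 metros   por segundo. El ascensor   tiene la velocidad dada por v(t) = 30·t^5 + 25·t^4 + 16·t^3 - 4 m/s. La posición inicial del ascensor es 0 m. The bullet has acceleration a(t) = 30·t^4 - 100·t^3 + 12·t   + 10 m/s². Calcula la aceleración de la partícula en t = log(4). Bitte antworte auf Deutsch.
Wir müssen unsere Gleichung für die Geschwindigkeit v(t) = -8·exp(-t) 1-mal ableiten. Durch Ableiten von der Geschwindigkeit erhalten wir die Beschleunigung: a(t) = 8·exp(-t). Mit a(t) = 8·exp(-t) und Einsetzen von t = log(4), finden wir a = 2.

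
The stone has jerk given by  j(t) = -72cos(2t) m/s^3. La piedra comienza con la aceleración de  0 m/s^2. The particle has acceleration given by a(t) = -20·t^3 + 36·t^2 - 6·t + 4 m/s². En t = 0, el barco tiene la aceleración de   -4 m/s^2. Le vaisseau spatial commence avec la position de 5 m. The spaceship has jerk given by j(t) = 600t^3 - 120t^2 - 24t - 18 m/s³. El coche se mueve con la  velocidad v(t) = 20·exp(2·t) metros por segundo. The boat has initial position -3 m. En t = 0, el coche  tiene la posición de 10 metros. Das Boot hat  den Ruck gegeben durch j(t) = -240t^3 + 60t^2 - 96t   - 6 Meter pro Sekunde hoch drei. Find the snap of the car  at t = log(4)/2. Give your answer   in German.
Wir müssen unsere Gleichung für die Geschwindigkeit v(t) = 20·exp(2·t) 3-mal ableiten. Die Ableitung von der Geschwindigkeit ergibt die Beschleunigung: a(t) = 40·exp(2·t). Durch Ableiten von der Beschleunigung erhalten wir den Ruck: j(t) = 80·exp(2·t). Mit d/dt von j(t) finden wir s(t) = 160·exp(2·t). Mit s(t) = 160·exp(2·t) und Einsetzen von t = log(4)/2, finden wir s = 640.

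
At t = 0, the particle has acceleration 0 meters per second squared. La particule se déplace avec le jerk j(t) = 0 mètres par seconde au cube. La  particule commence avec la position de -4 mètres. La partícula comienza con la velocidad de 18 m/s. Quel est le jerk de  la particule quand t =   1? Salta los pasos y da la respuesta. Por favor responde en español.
j(1) = 0.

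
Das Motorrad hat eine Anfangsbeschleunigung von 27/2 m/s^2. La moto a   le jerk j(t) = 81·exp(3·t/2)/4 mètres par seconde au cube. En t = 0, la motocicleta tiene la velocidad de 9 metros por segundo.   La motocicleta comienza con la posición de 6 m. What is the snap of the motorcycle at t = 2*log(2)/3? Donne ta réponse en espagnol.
Para resolver esto, necesitamos tomar 1 derivada de nuestra ecuación de la sacudida j(t) = 81·exp(3·t/2)/4. Derivando la sacudida, obtenemos el snap: s(t) = 243·exp(3·t/2)/8. De la ecuación del snap s(t) = 243·exp(3·t/2)/8, sustituimos t = 2*log(2)/3 para obtener s = 243/4.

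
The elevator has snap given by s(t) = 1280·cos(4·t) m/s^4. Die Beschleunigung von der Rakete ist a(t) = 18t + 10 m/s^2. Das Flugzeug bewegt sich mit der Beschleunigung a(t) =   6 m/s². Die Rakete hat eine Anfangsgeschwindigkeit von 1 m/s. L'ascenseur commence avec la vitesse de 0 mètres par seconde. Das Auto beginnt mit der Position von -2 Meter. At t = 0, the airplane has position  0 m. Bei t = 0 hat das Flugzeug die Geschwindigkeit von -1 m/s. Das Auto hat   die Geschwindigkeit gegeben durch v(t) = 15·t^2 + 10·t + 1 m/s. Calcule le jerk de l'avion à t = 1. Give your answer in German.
Ausgehend von der Beschleunigung a(t) = 6, nehmen wir 1 Ableitung. Durch Ableiten von der Beschleunigung erhalten wir den Ruck: j(t) = 0. Mit j(t) = 0 und Einsetzen von t = 1, finden wir j = 0.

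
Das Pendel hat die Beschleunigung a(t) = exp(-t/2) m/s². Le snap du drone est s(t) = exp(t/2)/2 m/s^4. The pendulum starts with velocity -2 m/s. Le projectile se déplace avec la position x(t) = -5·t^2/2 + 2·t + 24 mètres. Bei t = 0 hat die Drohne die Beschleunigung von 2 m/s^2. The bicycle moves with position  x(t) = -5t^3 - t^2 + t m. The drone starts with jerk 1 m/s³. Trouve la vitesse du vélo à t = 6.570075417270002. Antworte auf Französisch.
Nous devons dériver notre équation de la position x(t) = -5·t^3 - t^2 + t 1 fois. La dérivée de la position donne la vitesse: v(t) = -15·t^2 - 2·t + 1. De l'équation de la vitesse v(t) = -15·t^2 - 2·t + 1, nous substituons t = 6.570075417270002 pour obtenir v = -659.628515663774.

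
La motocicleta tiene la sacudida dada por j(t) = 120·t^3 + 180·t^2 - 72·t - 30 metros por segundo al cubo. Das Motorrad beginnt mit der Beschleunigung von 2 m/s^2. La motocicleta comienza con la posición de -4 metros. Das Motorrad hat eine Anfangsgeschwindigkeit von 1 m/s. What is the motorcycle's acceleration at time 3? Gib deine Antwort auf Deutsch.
Wir müssen die Stammfunktion unserer Gleichung für den Ruck j(t) = 120·t^3 + 180·t^2 - 72·t - 30 1-mal finden. Durch Integration von dem Ruck und Verwendung der Anfangsbedingung a(0) = 2, erhalten wir a(t) = 30·t^4 + 60·t^3 - 36·t^2 - 30·t + 2. Aus der Gleichung für die Beschleunigung a(t) = 30·t^4 + 60·t^3 - 36·t^2 - 30·t + 2, setzen wir t = 3 ein und erhalten a = 3638.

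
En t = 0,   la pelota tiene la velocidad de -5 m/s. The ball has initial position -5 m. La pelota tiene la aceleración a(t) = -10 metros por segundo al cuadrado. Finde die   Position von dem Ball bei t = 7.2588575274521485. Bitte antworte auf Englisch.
We need to integrate our acceleration equation a(t) = -10 2 times. Finding the integral of a(t) and using v(0) = -5: v(t) = -10·t - 5. The integral of velocity, with x(0) = -5, gives position: x(t) = -5·t^2 - 5·t - 5. Using x(t) = -5·t^2 - 5·t - 5 and substituting t = 7.2588575274521485, we find x = -304.749350656504.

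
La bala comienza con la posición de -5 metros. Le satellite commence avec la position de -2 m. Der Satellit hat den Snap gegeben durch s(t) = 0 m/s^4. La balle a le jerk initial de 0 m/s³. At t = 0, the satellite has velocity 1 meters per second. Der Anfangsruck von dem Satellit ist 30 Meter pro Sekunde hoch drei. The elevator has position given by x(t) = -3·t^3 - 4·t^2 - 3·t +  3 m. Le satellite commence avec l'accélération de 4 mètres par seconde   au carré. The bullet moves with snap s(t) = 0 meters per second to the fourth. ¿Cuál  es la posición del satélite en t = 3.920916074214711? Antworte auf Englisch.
We need to integrate our snap equation s(t) = 0 4 times. Taking ∫s(t)dt and applying j(0) = 30, we find j(t) = 30. Finding the integral of j(t) and using a(0) = 4: a(t) = 30·t + 4. The integral of acceleration is velocity. Using v(0) = 1, we get v(t) = 15·t^2 + 4·t + 1. The antiderivative of velocity, with x(0) = -2, gives position: x(t) = 5·t^3 + 2·t^2 + t - 2. From the given position equation x(t) = 5·t^3 + 2·t^2 + t - 2, we substitute t = 3.920916074214711 to get x = 334.060722586811.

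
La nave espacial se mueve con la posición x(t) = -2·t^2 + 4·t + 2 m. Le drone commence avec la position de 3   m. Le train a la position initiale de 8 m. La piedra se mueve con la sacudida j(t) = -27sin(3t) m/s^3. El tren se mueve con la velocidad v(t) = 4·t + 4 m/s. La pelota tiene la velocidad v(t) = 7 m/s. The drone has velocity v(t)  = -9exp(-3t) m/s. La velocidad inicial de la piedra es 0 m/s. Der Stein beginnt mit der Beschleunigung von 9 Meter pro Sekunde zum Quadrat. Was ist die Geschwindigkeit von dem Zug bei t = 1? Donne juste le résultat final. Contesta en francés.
v(1) = 8.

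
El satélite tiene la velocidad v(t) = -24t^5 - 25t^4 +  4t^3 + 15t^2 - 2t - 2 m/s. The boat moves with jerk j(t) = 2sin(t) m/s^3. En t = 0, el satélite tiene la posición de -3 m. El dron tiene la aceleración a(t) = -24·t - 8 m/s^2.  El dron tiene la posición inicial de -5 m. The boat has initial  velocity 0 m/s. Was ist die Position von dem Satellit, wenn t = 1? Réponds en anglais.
Starting from velocity v(t) = -24·t^5 - 25·t^4 + 4·t^3 + 15·t^2 - 2·t - 2, we take 1 antiderivative. Finding the integral of v(t) and using x(0) = -3: x(t) = -4·t^6 - 5·t^5 + t^4 + 5·t^3 - t^2 - 2·t - 3. We have position x(t) = -4·t^6 - 5·t^5 + t^4 + 5·t^3 - t^2 - 2·t - 3. Substituting t = 1: x(1) = -9.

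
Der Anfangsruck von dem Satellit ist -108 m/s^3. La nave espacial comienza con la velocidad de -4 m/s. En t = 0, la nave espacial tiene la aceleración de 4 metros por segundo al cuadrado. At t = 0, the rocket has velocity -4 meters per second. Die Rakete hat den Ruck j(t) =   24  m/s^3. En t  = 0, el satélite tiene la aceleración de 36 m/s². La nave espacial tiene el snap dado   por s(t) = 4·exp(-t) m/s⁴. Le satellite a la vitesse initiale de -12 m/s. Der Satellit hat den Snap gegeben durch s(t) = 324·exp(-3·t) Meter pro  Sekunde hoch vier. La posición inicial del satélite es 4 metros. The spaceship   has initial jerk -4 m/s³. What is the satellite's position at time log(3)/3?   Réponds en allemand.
Wir müssen das Integral unserer Gleichung für den Snap s(t) = 324·exp(-3·t) 4-mal finden. Durch Integration von dem Snap und Verwendung der Anfangsbedingung j(0) = -108, erhalten wir j(t) = -108·exp(-3·t). Mit ∫j(t)dt und Anwendung von a(0) = 36, finden wir a(t) = 36·exp(-3·t). Die Stammfunktion von der Beschleunigung, mit v(0) = -12, ergibt die Geschwindigkeit: v(t) = -12·exp(-3·t). Mit ∫v(t)dt und Anwendung von x(0) = 4, finden wir x(t) = 4·exp(-3·t). Wir haben die Position x(t) = 4·exp(-3·t). Durch Einsetzen von t = log(3)/3: x(log(3)/3) = 4/3.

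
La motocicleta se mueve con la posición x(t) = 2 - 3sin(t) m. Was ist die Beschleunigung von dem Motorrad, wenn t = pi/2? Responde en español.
Para resolver esto, necesitamos tomar 2 derivadas de nuestra ecuación de la posición x(t) = 2 - 3·sin(t). Tomando d/dt de x(t), encontramos v(t) = -3·cos(t). Tomando d/dt de v(t), encontramos a(t) = 3·sin(t). Usando a(t) = 3·sin(t) y sustituyendo t = pi/2, encontramos a = 3.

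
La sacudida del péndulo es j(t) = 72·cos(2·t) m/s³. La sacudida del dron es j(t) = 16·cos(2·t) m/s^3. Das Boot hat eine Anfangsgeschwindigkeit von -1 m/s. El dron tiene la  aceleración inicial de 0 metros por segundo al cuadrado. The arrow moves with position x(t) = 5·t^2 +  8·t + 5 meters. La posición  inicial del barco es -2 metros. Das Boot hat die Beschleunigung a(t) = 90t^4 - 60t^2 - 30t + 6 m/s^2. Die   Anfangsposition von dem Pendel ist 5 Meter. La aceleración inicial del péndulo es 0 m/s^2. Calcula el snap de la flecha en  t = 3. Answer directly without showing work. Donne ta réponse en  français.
s(3) = 0.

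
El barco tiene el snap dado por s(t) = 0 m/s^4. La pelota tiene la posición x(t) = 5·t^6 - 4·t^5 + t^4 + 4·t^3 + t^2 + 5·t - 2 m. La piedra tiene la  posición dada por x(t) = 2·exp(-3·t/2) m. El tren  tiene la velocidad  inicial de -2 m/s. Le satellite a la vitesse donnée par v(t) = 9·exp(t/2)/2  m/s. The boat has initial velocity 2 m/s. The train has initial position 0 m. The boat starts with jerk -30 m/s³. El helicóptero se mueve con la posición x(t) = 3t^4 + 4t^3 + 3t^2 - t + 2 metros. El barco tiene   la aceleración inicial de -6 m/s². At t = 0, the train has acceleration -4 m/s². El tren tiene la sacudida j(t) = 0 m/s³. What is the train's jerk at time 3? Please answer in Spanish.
De la ecuación de la sacudida j(t) = 0, sustituimos t = 3 para obtener j = 0.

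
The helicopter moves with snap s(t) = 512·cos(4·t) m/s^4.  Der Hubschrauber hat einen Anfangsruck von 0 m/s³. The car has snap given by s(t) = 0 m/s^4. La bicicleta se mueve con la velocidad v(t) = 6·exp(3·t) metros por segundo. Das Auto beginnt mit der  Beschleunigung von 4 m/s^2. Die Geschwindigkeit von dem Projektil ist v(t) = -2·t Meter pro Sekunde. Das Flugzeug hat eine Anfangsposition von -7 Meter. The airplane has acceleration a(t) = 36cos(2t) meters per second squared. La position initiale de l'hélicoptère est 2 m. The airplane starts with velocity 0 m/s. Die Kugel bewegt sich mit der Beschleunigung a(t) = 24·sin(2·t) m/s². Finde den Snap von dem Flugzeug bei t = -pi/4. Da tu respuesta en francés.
En partant de l'accélération a(t) = 36·cos(2·t), nous prenons 2 dérivées. En prenant d/dt de a(t), nous trouvons j(t) = -72·sin(2·t). En dérivant le jerk, nous obtenons le snap: s(t) = -144·cos(2·t). Nous avons le snap s(t) = -144·cos(2·t). En substituant t = -pi/4: s(-pi/4) = 0.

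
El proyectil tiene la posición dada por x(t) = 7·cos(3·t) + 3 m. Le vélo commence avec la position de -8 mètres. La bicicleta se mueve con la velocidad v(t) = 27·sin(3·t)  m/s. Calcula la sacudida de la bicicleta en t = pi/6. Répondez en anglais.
We must differentiate our velocity equation v(t) = 27·sin(3·t) 2 times. The derivative of velocity gives acceleration: a(t) = 81·cos(3·t). Taking d/dt of a(t), we find j(t) = -243·sin(3·t). We have jerk j(t) = -243·sin(3·t). Substituting t = pi/6: j(pi/6) = -243.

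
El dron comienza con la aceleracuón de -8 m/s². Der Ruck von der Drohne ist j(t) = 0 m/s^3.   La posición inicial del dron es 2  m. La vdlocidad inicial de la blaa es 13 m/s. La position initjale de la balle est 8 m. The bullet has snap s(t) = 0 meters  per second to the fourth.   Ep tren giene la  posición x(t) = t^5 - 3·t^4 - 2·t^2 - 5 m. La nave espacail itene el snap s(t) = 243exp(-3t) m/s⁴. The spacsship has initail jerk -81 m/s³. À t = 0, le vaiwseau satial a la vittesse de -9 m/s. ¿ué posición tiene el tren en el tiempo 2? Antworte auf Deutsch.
Mit x(t) = t^5 - 3·t^4 - 2·t^2 - 5 und Einsetzen von t = 2, finden wir x = -29.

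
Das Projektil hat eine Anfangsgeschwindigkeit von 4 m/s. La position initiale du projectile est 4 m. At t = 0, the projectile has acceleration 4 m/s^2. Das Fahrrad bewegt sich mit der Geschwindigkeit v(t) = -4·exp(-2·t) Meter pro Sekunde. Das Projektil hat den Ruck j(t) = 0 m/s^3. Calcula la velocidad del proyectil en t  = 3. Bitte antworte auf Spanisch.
Para resolver esto, necesitamos tomar 2 antiderivadas de nuestra ecuación de la sacudida j(t) = 0. Tomando ∫j(t)dt y aplicando a(0) = 4, encontramos a(t) = 4. La antiderivada de la aceleración es la velocidad. Usando v(0) = 4, obtenemos v(t) = 4·t + 4. De la ecuación de la velocidad v(t) = 4·t + 4, sustituimos t = 3 para obtener v = 16.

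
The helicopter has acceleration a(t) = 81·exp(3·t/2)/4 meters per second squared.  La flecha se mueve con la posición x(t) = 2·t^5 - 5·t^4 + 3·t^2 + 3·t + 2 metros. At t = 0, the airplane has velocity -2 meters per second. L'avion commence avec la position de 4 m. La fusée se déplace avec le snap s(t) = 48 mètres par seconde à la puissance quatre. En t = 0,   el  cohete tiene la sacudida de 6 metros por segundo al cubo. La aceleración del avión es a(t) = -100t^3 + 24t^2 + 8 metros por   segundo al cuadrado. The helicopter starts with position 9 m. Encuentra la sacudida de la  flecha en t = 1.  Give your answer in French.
Nous devons dériver notre équation de la position x(t) = 2·t^5 - 5·t^4 + 3·t^2 + 3·t + 2 3 fois. La dérivée de la position donne la vitesse: v(t) = 10·t^4 - 20·t^3 + 6·t + 3. En dérivant la vitesse, nous obtenons l'accélération: a(t) = 40·t^3 - 60·t^2 + 6. En dérivant l'accélération, nous obtenons le jerk: j(t) = 120·t^2 - 120·t. En utilisant j(t) = 120·t^2 - 120·t et en substituant t = 1, nous trouvons j = 0.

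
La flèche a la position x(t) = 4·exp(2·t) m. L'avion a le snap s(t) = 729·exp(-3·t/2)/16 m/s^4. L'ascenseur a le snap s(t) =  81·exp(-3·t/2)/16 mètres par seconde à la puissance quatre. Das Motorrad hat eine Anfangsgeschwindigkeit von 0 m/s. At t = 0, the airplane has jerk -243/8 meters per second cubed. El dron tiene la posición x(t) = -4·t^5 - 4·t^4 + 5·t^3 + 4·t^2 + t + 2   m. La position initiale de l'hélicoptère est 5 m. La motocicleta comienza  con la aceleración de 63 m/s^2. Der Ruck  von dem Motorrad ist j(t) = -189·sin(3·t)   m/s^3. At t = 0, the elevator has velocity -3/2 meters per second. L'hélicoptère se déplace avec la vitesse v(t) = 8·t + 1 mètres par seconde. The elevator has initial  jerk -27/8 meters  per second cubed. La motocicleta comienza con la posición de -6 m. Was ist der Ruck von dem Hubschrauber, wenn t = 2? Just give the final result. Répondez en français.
Le jerk à t = 2 est j = 0.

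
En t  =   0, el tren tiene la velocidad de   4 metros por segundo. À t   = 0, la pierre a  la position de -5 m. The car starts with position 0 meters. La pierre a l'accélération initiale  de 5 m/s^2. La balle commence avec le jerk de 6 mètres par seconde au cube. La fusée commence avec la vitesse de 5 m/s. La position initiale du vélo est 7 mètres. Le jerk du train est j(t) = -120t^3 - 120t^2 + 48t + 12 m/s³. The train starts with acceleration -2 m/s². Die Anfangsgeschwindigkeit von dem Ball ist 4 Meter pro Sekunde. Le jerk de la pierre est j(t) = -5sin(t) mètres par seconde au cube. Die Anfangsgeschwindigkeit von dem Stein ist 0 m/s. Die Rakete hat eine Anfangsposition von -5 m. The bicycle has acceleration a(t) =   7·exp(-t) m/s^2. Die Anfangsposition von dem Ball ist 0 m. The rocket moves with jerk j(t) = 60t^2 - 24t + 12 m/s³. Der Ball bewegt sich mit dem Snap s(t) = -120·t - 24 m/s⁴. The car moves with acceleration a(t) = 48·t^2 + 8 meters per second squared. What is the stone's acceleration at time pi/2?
To find the answer, we compute 1 antiderivative of j(t) = -5·sin(t). The antiderivative of jerk is acceleration. Using a(0) = 5, we get a(t) = 5·cos(t). Using a(t) = 5·cos(t) and substituting t = pi/2, we find a = 0.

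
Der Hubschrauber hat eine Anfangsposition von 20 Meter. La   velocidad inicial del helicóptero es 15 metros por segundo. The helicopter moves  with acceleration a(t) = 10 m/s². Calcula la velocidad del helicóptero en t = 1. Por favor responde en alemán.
Ausgehend von der Beschleunigung a(t) = 10, nehmen wir 1 Stammfunktion. Mit ∫a(t)dt und Anwendung von v(0) = 15, finden wir v(t) = 10·t + 15. Aus der Gleichung für die Geschwindigkeit v(t) = 10·t + 15, setzen wir t = 1 ein und erhalten v = 25.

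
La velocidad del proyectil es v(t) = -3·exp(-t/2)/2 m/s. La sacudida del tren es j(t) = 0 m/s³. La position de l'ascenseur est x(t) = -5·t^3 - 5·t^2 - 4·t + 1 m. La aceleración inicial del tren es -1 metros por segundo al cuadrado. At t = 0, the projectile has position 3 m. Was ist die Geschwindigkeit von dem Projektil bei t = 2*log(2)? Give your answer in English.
From the given velocity equation v(t) = -3·exp(-t/2)/2, we substitute t = 2*log(2) to get v = -3/4.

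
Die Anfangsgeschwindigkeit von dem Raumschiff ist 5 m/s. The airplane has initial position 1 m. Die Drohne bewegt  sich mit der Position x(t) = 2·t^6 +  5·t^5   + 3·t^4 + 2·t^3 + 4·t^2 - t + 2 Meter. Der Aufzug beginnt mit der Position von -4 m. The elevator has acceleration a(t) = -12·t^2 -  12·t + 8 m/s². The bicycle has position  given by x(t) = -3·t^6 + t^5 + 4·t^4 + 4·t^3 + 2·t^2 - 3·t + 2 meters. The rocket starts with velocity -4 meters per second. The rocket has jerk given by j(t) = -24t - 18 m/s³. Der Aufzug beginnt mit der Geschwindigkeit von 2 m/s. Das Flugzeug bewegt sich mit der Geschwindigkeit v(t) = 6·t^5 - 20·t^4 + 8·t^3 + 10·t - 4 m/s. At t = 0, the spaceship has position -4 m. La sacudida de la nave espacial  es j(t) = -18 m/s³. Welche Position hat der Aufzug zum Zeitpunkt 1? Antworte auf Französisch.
Pour résoudre ceci, nous devons prendre 2 intégrales de notre équation de l'accélération a(t) = -12·t^2 - 12·t + 8. La primitive de l'accélération, avec v(0) = 2, donne la vitesse: v(t) = -4·t^3 - 6·t^2 + 8·t + 2. L'intégrale de la vitesse est la position. En utilisant x(0) = -4, nous obtenons x(t) = -t^4 - 2·t^3 + 4·t^2 + 2·t - 4. De l'équation de la position x(t) = -t^4 - 2·t^3 + 4·t^2 + 2·t - 4, nous substituons t = 1 pour obtenir x = -1.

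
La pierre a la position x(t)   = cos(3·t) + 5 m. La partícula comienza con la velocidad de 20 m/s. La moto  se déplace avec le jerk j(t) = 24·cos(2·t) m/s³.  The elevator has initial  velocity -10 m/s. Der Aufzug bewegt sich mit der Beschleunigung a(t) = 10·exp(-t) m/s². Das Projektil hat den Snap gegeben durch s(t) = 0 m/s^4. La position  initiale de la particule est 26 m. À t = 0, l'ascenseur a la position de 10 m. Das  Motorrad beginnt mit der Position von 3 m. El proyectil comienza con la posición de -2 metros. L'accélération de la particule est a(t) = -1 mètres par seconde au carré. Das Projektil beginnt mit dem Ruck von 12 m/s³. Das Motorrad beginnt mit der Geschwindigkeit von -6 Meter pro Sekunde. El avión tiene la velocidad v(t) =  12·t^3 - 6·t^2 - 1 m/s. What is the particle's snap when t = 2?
Starting from acceleration a(t) = -1, we take 2 derivatives. Differentiating acceleration, we get jerk: j(t) = 0. Taking d/dt of j(t), we find s(t) = 0. We have snap s(t) = 0. Substituting t = 2: s(2) = 0.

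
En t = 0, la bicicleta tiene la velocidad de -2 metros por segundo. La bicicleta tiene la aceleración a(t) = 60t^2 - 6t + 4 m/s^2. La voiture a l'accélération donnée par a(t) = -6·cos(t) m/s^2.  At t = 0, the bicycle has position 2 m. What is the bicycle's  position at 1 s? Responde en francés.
Nous devons trouver la primitive de notre équation de l'accélération a(t) = 60·t^2 - 6·t + 4 2 fois. La primitive de l'accélération, avec v(0) = -2, donne la vitesse: v(t) = 20·t^3 - 3·t^2 + 4·t - 2. La primitive de la vitesse, avec x(0) = 2, donne la position: x(t) = 5·t^4 - t^3 + 2·t^2 - 2·t + 2. De l'équation de la position x(t) = 5·t^4 - t^3 + 2·t^2 - 2·t + 2, nous substituons t = 1 pour obtenir x = 6.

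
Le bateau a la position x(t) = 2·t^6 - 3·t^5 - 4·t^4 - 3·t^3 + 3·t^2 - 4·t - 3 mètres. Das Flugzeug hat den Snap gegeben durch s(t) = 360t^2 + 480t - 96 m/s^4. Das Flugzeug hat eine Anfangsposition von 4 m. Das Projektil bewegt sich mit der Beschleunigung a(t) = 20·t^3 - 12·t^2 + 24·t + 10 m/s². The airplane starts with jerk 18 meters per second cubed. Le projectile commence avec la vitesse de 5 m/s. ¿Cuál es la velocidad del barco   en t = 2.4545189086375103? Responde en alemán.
Um dies zu lösen, müssen wir 1 Ableitung unserer Gleichung für die Position x(t) = 2·t^6 - 3·t^5 - 4·t^4 - 3·t^3 + 3·t^2 - 4·t - 3 nehmen. Die Ableitung von der Position ergibt die Geschwindigkeit: v(t) = 12·t^5 - 15·t^4 - 16·t^3 - 9·t^2 + 6·t - 4. Mit v(t) = 12·t^5 - 15·t^4 - 16·t^3 - 9·t^2 + 6·t - 4 und Einsetzen von t = 2.4545189086375103, finden wir v = 244.541543285999.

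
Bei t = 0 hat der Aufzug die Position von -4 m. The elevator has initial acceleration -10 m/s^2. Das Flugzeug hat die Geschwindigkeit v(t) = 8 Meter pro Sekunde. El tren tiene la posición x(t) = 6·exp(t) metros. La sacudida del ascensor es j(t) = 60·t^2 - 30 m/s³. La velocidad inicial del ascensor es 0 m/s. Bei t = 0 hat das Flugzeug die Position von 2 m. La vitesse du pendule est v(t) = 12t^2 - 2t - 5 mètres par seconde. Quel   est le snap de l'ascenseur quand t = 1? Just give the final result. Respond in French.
La réponse est 120.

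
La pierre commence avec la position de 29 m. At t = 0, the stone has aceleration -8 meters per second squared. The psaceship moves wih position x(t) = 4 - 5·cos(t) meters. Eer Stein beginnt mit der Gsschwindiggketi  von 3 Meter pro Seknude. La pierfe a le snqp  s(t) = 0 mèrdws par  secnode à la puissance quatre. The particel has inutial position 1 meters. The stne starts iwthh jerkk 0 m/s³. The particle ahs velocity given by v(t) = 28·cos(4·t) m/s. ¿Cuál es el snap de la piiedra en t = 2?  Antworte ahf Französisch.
De l'équation du snap s(t) = 0, nous substituons t = 2 pour obtenir s = 0.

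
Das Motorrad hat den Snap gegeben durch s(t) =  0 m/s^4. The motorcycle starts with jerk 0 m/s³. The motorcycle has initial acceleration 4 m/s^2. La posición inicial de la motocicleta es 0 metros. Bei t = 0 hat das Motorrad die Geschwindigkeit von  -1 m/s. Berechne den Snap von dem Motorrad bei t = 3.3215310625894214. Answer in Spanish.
De la ecuación del snap s(t) = 0, sustituimos t = 3.3215310625894214 para obtener s = 0.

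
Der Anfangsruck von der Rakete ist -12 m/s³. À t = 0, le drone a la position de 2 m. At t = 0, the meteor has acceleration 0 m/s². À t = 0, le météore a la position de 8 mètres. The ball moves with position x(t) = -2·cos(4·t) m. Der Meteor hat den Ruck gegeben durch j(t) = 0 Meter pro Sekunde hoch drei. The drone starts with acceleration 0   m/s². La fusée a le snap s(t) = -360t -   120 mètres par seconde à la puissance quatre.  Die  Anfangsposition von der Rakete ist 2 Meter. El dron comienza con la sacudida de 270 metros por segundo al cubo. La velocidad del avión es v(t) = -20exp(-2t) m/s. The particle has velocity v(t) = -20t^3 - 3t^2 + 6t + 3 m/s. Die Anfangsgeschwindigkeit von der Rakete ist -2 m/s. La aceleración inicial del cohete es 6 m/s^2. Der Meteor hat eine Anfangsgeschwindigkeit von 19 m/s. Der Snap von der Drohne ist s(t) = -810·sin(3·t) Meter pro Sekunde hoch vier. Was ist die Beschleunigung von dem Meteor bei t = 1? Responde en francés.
Pour résoudre ceci, nous devons prendre 1 intégrale de notre équation du jerk j(t) = 0. En prenant ∫j(t)dt et en appliquant a(0) = 0, nous trouvons a(t) = 0. De l'équation de l'accélération a(t) = 0, nous substituons t = 1 pour obtenir a = 0.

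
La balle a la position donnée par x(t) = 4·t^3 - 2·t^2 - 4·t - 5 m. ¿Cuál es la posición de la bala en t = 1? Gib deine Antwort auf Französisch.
De l'équation de la position x(t) = 4·t^3 - 2·t^2 - 4·t - 5, nous substituons t = 1 pour obtenir x = -7.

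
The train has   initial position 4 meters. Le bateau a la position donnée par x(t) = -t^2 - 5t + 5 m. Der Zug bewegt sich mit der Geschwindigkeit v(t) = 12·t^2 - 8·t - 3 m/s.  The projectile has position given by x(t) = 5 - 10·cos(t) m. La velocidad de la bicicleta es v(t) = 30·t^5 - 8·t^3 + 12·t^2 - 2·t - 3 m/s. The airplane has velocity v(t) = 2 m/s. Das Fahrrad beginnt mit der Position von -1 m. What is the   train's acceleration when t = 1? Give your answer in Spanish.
Partiendo de la velocidad v(t) = 12·t^2 - 8·t - 3, tomamos 1 derivada. Derivando la velocidad, obtenemos la aceleración: a(t) = 24·t - 8. De la ecuación de la aceleración a(t) = 24·t - 8, sustituimos t = 1 para obtener a = 16.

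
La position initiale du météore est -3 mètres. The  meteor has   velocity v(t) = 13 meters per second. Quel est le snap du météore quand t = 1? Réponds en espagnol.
Debemos derivar nuestra ecuación de la velocidad v(t) = 13 3 veces. Derivando la velocidad, obtenemos la aceleración: a(t) = 0. Derivando la aceleración, obtenemos la sacudida: j(t) = 0. Derivando la sacudida, obtenemos el snap: s(t) = 0. Usando s(t) = 0 y sustituyendo t = 1, encontramos s = 0.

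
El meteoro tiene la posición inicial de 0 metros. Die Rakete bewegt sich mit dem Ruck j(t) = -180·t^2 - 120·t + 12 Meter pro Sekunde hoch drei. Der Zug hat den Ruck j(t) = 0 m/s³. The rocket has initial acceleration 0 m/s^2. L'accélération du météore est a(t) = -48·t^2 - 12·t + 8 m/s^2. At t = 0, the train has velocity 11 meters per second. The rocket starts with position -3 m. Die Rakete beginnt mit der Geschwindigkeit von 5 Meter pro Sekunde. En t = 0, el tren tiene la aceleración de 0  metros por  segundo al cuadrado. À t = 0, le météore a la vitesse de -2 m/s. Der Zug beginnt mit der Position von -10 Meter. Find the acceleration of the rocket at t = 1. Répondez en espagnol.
Para resolver esto, necesitamos tomar 1 integral de nuestra ecuación de la sacudida j(t) = -180·t^2 - 120·t + 12. La integral de la sacudida, con a(0) = 0, da la aceleración: a(t) = 12·t·(-5·t^2 - 5·t + 1). Usando a(t) = 12·t·(-5·t^2 - 5·t + 1) y sustituyendo t = 1, encontramos a = -108.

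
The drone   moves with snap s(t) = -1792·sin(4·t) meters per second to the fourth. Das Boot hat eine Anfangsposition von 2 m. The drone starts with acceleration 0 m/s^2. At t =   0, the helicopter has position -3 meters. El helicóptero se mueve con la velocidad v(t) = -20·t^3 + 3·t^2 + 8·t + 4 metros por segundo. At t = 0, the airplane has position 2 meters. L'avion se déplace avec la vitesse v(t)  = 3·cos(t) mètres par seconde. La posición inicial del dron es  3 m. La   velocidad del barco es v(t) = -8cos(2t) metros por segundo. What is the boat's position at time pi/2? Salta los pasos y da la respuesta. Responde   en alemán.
Die Position bei t = pi/2 ist x = 2.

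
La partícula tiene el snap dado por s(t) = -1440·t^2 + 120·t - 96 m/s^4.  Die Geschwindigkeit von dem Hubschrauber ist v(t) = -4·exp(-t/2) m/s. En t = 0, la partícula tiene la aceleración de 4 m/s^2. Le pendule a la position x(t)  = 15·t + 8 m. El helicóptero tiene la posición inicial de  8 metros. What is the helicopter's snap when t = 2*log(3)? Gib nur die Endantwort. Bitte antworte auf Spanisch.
s(2*log(3)) = 1/6.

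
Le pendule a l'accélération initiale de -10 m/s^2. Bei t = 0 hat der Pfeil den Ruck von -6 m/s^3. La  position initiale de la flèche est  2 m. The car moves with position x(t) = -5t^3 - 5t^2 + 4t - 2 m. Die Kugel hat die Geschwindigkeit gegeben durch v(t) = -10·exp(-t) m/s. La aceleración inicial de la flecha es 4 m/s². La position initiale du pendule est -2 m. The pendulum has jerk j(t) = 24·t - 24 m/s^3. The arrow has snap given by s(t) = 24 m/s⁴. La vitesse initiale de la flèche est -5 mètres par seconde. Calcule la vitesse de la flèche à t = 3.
Nous devons intégrer notre équation du snap s(t) = 24 3 fois. L'intégrale du snap, avec j(0) = -6, donne le jerk: j(t) = 24·t - 6. La primitive du jerk est l'accélération. En utilisant a(0) = 4, nous obtenons a(t) = 12·t^2 - 6·t + 4. La primitive de l'accélération, avec v(0) = -5, donne la vitesse: v(t) = 4·t^3 - 3·t^2 + 4·t - 5. Nous avons la vitesse v(t) = 4·t^3 - 3·t^2 + 4·t - 5. En substituant t = 3: v(3) = 88.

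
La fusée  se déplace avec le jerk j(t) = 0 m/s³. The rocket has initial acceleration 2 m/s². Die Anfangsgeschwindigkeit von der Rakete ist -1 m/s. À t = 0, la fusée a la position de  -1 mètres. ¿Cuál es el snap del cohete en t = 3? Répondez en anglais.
Starting from jerk j(t) = 0, we take 1 derivative. Differentiating jerk, we get snap: s(t) = 0. We have snap s(t) = 0. Substituting t = 3: s(3) = 0.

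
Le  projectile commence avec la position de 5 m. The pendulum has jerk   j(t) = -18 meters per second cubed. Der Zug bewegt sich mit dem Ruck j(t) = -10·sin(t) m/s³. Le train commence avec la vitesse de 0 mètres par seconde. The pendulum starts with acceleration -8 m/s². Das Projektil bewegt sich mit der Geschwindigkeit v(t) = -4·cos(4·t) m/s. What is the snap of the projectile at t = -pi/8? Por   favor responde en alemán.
Wir müssen unsere Gleichung für die Geschwindigkeit v(t) = -4·cos(4·t) 3-mal ableiten. Mit d/dt von v(t) finden wir a(t) = 16·sin(4·t). Mit d/dt von a(t) finden wir j(t) = 64·cos(4·t). Mit d/dt von j(t) finden wir s(t) = -256·sin(4·t). Mit s(t) = -256·sin(4·t) und Einsetzen von t = -pi/8, finden wir s = 256.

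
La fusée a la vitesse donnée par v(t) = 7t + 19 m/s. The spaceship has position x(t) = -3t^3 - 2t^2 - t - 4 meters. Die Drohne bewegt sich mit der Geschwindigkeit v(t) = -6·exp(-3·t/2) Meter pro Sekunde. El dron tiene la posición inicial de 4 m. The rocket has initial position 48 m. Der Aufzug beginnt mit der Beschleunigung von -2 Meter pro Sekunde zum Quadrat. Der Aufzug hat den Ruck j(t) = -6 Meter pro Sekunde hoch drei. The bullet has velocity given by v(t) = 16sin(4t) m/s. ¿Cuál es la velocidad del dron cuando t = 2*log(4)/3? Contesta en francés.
De l'équation de la vitesse v(t) = -6·exp(-3·t/2), nous substituons t = 2*log(4)/3 pour obtenir v = -3/2.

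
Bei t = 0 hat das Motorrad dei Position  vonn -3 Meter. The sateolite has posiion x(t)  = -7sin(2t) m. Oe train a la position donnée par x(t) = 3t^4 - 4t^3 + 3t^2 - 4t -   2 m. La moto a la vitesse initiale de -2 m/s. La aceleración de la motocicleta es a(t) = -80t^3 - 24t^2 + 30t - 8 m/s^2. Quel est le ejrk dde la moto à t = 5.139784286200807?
Pour résoudre ceci, nous devons prendre 1 dérivée de notre équation de l'accélération a(t) = -80·t^3 - 24·t^2 + 30·t - 8. En prenant d/dt de a(t), nous trouvons j(t) = -240·t^2 - 48·t + 30. En utilisant j(t) = -240·t^2 - 48·t + 30 et en substituant t = 5.139784286200807, nous trouvons j = -6556.88144782006.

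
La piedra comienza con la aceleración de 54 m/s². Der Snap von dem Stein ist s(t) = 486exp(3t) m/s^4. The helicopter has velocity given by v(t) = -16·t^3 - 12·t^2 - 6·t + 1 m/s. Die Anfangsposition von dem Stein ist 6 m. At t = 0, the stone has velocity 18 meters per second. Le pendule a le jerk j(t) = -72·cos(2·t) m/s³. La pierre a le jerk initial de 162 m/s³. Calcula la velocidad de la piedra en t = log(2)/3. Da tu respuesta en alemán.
Wir müssen die Stammfunktion unserer Gleichung für den Snap s(t) = 486·exp(3·t) 3-mal finden. Mit ∫s(t)dt und Anwendung von j(0) = 162, finden wir j(t) = 162·exp(3·t). Das Integral von dem Ruck, mit a(0) = 54, ergibt die Beschleunigung: a(t) = 54·exp(3·t). Das Integral von der Beschleunigung ist die Geschwindigkeit. Mit v(0) = 18 erhalten wir v(t) = 18·exp(3·t). Wir haben die Geschwindigkeit v(t) = 18·exp(3·t). Durch Einsetzen von t = log(2)/3: v(log(2)/3) = 36.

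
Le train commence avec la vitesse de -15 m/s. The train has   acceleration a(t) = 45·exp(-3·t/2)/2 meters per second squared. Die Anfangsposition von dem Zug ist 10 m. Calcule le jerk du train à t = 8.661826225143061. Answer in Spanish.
Debemos derivar nuestra ecuación de la aceleración a(t) = 45·exp(-3·t/2)/2 1 vez. Derivando la aceleración, obtenemos la sacudida: j(t) = -135·exp(-3·t/2)/4. Tenemos la sacudida j(t) = -135·exp(-3·t/2)/4. Sustituyendo t = 8.661826225143061: j(8.661826225143061) = -0.0000768420208930530.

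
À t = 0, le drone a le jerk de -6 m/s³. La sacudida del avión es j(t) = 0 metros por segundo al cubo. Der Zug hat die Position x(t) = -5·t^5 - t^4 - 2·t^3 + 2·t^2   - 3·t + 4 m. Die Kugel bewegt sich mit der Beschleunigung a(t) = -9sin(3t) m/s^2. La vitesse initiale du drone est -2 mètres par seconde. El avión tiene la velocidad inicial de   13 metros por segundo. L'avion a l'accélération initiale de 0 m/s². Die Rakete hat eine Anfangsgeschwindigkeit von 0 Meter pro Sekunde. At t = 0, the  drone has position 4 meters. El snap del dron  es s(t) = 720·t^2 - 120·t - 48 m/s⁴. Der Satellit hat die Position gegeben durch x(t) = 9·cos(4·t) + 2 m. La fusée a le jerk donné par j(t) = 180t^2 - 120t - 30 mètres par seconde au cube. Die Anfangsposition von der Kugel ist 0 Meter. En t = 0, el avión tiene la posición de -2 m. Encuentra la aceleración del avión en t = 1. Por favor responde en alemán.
Um dies zu lösen, müssen wir 1 Integral unserer Gleichung für den Ruck j(t) = 0 finden. Durch Integration von dem Ruck und Verwendung der Anfangsbedingung a(0) = 0, erhalten wir a(t) = 0. Aus der Gleichung für die Beschleunigung a(t) = 0, setzen wir t = 1 ein und erhalten a = 0.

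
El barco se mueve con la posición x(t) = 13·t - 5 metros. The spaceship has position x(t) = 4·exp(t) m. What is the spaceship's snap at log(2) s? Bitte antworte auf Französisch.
Nous devons dériver notre équation de la position x(t) = 4·exp(t) 4 fois. En dérivant la position, nous obtenons la vitesse: v(t) = 4·exp(t). En prenant d/dt de v(t), nous trouvons a(t) = 4·exp(t). La dérivée de l'accélération donne le jerk: j(t) = 4·exp(t). La dérivée du jerk donne le snap: s(t) = 4·exp(t). Nous avons le snap s(t) = 4·exp(t). En substituant t = log(2): s(log(2)) = 8.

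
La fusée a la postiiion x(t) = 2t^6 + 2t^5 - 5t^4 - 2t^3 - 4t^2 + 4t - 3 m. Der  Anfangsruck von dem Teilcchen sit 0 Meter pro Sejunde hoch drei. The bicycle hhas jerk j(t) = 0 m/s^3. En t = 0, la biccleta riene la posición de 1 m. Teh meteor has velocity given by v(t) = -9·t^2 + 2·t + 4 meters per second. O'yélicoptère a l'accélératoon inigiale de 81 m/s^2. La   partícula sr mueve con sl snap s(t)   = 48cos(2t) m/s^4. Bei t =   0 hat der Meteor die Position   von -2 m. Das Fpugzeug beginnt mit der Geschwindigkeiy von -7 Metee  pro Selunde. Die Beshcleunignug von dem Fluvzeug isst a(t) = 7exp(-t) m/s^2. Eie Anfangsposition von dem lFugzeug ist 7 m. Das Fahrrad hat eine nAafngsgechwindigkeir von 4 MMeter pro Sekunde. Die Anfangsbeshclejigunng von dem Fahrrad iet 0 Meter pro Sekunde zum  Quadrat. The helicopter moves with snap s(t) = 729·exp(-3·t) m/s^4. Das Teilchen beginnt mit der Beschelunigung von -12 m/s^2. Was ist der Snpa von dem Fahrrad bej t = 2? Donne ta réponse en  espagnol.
Debemos derivar nuestra ecuación de la sacudida j(t) = 0 1 vez. La derivada de la sacudida da el snap: s(t) = 0. Usando s(t) = 0 y sustituyendo t = 2, encontramos s = 0.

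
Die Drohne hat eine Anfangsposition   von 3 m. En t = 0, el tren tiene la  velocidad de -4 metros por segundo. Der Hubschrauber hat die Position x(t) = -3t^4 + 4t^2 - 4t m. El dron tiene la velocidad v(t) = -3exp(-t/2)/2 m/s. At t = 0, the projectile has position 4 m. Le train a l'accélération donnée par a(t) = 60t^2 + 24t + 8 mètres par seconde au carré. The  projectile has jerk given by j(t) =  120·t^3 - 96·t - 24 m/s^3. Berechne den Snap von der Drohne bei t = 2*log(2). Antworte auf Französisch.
Pour résoudre ceci, nous devons prendre 3 dérivées de notre équation de la vitesse v(t) = -3·exp(-t/2)/2. En dérivant la vitesse, nous obtenons l'accélération: a(t) = 3·exp(-t/2)/4. En dérivant l'accélération, nous obtenons le jerk: j(t) = -3·exp(-t/2)/8. En prenant d/dt de j(t), nous trouvons s(t) = 3·exp(-t/2)/16. De l'équation du snap s(t) = 3·exp(-t/2)/16, nous substituons t = 2*log(2) pour obtenir s = 3/32.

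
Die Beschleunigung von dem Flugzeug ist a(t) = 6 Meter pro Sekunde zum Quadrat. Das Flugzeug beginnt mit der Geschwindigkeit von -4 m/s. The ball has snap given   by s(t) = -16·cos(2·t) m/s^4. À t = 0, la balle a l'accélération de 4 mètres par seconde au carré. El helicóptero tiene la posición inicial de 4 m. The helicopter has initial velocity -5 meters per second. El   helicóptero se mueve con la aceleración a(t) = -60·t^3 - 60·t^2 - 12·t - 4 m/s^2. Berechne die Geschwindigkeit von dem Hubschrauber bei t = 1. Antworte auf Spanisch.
Partiendo de la aceleración a(t) = -60·t^3 - 60·t^2 - 12·t - 4, tomamos 1 integral. La antiderivada de la aceleración es la velocidad. Usando v(0) = -5, obtenemos v(t) = -15·t^4 - 20·t^3 - 6·t^2 - 4·t - 5. De la ecuación de la velocidad v(t) = -15·t^4 - 20·t^3 - 6·t^2 - 4·t - 5, sustituimos t = 1 para obtener v = -50.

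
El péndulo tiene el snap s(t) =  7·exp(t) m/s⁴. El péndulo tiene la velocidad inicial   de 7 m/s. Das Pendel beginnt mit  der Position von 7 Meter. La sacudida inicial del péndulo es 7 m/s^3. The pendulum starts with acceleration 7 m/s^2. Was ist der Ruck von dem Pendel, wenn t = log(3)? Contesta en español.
Para resolver esto, necesitamos tomar 1 antiderivada de nuestra ecuación del snap s(t) = 7·exp(t). Tomando ∫s(t)dt y aplicando j(0) = 7, encontramos j(t) = 7·exp(t). Usando j(t) = 7·exp(t) y sustituyendo t = log(3), encontramos j = 21.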